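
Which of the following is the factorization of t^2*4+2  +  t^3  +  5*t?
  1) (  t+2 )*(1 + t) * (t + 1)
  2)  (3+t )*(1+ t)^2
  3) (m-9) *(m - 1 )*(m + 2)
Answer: 1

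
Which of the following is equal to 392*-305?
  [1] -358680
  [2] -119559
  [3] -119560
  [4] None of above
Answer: 3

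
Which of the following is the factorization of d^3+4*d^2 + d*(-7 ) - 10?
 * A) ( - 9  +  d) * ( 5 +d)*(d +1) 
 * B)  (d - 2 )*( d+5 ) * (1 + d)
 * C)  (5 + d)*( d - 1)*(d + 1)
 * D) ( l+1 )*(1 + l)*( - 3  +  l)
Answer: B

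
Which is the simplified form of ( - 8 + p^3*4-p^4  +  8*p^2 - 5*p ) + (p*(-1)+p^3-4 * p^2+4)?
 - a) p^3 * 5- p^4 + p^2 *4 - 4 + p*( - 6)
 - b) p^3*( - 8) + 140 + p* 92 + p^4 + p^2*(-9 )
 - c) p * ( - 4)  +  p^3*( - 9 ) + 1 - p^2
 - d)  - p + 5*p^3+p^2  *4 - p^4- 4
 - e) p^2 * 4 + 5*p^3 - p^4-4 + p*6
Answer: a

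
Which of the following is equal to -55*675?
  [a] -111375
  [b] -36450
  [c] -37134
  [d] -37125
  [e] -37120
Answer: d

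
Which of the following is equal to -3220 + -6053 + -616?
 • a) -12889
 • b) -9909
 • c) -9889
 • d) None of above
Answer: c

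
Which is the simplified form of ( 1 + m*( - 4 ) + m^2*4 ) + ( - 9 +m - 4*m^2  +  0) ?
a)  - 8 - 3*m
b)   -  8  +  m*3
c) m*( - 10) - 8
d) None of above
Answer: a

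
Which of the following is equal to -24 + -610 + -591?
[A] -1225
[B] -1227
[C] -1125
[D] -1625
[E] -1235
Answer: A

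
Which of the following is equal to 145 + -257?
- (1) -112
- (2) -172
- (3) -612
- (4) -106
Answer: 1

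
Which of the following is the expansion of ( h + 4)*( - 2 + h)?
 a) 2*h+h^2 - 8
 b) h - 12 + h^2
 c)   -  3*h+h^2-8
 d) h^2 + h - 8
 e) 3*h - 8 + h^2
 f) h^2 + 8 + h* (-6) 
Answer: a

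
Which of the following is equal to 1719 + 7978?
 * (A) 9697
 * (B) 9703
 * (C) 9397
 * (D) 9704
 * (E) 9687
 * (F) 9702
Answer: A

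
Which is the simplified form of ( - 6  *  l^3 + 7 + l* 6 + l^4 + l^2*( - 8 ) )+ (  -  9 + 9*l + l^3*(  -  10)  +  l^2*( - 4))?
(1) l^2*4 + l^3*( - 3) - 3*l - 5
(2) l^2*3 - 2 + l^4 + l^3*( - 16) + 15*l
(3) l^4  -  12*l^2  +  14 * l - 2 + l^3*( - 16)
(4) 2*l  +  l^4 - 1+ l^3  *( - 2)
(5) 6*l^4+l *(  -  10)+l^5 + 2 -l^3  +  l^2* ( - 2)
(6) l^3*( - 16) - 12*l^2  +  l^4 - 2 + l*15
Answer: 6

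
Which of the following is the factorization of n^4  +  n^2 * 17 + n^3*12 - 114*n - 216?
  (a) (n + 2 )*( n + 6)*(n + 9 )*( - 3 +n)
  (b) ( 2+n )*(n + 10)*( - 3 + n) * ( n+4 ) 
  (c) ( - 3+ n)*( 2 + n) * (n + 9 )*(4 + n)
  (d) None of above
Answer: c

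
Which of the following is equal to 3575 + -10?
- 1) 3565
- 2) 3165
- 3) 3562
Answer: 1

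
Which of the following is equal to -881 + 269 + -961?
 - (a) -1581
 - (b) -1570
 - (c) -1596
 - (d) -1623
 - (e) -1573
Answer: e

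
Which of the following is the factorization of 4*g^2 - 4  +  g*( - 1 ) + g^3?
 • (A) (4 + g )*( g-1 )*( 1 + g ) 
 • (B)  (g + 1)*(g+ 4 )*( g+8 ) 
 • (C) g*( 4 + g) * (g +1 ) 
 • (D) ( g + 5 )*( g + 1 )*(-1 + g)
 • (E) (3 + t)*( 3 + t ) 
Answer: A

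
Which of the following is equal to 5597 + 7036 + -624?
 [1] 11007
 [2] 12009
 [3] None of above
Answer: 2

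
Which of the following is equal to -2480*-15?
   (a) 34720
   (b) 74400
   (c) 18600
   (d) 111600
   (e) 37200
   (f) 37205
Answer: e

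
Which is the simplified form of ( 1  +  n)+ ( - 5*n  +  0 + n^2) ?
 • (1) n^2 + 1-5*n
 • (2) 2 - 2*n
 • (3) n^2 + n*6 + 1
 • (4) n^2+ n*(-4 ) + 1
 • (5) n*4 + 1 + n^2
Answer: 4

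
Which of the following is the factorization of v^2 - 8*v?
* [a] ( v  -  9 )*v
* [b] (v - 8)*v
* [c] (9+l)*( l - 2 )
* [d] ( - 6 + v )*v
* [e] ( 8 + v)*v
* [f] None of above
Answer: b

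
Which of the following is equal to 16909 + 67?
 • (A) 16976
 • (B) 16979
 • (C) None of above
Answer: A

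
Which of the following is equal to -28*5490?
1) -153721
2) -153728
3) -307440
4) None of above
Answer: 4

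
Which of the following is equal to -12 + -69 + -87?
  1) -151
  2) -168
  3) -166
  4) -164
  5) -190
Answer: 2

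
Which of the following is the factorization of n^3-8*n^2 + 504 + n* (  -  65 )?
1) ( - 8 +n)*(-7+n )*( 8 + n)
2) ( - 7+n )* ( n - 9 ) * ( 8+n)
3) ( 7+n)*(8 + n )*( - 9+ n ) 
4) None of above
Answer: 2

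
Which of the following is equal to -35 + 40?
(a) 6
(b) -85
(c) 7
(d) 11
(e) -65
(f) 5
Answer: f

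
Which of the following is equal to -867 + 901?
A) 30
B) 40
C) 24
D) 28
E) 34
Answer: E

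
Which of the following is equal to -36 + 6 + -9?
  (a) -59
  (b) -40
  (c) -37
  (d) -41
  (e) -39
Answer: e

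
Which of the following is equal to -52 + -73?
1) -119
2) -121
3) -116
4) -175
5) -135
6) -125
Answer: 6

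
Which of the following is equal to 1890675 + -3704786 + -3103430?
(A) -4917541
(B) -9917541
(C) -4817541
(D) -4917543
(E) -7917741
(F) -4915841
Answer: A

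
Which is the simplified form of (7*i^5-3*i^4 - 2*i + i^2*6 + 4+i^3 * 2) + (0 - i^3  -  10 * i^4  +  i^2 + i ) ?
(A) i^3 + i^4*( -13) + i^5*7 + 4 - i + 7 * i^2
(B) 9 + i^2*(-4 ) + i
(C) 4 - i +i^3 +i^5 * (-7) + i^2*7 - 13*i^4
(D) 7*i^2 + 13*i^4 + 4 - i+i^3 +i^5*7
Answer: A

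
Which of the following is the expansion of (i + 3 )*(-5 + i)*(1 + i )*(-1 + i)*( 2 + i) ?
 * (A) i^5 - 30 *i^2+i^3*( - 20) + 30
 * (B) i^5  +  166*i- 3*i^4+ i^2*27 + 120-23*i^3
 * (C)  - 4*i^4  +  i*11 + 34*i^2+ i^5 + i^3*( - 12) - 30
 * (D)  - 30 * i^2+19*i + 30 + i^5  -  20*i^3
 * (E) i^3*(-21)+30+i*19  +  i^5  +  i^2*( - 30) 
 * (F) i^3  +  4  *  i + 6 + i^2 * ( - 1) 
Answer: D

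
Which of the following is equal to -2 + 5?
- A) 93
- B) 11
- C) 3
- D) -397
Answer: C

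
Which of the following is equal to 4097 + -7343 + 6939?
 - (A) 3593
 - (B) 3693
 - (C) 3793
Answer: B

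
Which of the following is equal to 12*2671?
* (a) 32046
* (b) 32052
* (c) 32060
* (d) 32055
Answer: b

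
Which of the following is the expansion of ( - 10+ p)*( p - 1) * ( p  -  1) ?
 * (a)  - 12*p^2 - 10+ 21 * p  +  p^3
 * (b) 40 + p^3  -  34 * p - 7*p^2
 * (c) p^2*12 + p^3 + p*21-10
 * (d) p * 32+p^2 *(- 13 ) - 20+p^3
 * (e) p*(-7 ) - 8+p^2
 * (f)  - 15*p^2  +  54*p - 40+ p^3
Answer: a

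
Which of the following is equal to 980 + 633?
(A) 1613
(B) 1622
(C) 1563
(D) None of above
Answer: A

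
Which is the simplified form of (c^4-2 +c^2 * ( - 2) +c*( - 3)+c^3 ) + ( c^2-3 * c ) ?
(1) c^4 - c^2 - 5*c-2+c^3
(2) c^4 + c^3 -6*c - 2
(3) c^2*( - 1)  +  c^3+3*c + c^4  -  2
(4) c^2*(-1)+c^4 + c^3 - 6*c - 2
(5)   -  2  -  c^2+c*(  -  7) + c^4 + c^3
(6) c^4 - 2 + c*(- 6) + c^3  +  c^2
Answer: 4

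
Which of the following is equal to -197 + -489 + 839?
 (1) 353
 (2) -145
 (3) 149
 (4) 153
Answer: 4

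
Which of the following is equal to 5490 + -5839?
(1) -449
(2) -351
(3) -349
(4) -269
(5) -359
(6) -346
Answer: 3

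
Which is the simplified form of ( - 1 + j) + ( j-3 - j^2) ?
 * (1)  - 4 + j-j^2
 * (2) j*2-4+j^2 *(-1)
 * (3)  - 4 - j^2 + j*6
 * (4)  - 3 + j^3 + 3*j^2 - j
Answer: 2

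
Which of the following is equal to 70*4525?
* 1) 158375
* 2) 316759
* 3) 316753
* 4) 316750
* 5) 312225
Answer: 4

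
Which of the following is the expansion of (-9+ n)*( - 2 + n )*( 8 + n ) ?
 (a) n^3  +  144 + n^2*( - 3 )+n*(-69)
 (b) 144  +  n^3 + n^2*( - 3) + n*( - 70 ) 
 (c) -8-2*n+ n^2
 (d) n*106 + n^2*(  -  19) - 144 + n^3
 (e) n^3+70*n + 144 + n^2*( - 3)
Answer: b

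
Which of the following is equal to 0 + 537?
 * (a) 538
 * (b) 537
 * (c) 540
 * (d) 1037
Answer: b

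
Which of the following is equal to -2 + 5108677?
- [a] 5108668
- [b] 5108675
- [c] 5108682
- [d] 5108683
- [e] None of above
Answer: b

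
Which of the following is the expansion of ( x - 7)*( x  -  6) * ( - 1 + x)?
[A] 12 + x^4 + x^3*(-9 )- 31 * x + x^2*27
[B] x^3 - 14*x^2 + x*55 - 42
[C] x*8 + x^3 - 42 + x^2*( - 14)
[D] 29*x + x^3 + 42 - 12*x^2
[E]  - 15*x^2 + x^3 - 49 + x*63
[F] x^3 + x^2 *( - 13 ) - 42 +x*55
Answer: B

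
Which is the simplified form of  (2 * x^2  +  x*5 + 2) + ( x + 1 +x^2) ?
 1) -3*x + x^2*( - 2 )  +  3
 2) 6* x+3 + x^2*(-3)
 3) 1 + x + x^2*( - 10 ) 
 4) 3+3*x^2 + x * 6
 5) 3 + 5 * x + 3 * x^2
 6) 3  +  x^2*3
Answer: 4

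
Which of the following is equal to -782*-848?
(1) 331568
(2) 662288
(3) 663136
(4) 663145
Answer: 3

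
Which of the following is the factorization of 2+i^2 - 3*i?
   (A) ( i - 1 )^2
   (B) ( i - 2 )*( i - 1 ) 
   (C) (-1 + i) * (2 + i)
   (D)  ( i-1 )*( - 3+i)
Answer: B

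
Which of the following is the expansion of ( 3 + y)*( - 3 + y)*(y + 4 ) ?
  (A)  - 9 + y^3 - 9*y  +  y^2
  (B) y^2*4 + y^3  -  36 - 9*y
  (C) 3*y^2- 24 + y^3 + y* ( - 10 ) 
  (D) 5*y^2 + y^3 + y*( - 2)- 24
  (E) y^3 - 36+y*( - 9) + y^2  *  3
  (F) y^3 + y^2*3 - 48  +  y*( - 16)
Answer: B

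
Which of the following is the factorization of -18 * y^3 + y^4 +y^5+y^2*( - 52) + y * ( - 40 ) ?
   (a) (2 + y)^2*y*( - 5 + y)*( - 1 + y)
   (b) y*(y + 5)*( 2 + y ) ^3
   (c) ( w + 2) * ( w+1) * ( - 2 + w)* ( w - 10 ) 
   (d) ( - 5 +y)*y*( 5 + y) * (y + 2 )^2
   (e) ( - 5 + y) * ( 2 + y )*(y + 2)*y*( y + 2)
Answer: e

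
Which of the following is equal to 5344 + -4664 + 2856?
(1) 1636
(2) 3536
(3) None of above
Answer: 2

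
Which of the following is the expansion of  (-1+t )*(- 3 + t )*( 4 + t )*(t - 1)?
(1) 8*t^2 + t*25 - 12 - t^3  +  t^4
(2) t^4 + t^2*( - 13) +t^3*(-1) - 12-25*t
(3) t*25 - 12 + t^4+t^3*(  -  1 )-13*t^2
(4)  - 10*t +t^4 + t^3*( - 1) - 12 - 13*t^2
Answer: 3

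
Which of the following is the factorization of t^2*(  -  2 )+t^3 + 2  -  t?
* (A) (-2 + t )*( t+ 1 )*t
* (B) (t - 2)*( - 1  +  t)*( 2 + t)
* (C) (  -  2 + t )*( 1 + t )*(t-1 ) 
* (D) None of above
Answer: C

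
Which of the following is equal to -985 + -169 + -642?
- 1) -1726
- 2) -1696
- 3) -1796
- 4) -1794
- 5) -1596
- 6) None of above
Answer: 3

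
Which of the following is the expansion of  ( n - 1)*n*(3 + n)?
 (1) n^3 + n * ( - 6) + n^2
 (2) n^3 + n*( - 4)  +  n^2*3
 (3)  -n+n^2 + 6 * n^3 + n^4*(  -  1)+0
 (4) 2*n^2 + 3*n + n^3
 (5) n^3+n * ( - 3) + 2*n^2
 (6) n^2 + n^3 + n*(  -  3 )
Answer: 5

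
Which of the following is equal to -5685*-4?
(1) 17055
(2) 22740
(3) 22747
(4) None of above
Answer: 2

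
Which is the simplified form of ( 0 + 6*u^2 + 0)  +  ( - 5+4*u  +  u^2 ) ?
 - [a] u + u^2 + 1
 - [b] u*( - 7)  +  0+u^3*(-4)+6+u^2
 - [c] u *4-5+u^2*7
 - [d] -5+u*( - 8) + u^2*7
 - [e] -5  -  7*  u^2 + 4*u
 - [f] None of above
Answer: c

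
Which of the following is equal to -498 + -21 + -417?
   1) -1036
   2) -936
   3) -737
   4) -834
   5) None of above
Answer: 2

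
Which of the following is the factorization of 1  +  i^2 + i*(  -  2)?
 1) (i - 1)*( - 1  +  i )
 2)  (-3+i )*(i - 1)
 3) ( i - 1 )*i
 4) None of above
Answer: 1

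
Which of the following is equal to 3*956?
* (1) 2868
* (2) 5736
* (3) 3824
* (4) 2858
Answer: 1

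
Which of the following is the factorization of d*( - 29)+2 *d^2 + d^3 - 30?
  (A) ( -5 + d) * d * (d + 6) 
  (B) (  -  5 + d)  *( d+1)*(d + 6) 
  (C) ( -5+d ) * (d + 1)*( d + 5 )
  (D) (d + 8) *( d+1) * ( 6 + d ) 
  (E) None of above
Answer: B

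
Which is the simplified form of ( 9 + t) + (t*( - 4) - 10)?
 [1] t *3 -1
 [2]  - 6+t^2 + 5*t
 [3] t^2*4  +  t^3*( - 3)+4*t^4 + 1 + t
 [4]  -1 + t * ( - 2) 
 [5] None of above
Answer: 5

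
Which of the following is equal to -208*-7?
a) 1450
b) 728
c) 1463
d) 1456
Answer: d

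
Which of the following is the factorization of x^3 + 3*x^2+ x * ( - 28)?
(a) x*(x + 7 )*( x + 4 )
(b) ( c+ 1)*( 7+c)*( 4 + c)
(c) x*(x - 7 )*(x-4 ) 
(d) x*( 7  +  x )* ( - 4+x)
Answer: d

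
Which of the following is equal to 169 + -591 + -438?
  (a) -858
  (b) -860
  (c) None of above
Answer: b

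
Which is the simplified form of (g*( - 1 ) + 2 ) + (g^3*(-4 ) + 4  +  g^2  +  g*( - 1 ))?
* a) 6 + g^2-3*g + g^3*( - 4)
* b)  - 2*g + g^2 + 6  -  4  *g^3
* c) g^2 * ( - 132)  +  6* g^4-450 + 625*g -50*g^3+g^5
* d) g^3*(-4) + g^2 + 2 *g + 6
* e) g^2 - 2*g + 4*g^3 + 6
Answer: b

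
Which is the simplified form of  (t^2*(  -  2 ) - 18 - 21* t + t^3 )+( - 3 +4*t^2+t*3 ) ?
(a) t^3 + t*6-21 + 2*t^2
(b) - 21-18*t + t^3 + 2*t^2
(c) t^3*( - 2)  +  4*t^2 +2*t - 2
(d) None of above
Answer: b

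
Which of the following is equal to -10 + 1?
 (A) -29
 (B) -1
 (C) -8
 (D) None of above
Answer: D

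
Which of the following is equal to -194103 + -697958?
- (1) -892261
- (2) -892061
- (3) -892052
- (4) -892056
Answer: 2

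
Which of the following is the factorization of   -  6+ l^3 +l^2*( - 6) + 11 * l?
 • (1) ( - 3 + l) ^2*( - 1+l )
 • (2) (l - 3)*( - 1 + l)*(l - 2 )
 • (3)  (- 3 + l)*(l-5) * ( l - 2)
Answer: 2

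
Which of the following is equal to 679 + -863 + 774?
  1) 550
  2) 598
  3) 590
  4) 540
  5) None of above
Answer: 3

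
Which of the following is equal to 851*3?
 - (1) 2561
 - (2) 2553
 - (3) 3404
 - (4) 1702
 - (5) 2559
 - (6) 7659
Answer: 2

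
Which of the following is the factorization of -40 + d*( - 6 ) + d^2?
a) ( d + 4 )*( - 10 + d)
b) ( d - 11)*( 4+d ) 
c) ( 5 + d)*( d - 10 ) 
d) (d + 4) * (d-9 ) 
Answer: a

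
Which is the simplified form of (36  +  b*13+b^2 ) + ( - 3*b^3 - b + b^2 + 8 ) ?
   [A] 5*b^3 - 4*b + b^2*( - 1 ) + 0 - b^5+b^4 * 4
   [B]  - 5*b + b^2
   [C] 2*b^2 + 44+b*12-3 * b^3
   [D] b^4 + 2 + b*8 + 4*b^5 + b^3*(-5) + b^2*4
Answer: C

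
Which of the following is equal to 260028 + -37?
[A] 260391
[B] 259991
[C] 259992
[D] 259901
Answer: B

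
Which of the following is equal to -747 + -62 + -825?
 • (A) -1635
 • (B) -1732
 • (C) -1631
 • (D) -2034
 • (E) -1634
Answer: E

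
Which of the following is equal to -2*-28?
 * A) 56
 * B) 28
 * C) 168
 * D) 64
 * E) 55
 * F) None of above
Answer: A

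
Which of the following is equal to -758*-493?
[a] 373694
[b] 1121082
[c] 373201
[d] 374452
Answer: a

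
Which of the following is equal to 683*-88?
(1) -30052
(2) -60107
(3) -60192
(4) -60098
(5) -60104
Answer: 5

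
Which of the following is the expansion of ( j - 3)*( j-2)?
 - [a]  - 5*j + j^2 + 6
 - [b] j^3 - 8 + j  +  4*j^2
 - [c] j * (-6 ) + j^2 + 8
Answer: a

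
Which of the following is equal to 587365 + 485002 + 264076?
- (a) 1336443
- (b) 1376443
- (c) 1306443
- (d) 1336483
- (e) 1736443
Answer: a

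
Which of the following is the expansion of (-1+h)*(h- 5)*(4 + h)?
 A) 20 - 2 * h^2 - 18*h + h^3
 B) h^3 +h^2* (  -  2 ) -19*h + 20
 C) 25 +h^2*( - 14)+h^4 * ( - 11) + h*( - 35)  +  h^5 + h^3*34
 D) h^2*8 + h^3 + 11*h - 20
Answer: B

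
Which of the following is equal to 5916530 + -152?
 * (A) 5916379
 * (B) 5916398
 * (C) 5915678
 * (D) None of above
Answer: D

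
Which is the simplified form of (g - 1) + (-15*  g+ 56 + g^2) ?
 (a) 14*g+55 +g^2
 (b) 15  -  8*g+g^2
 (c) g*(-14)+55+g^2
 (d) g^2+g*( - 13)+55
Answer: c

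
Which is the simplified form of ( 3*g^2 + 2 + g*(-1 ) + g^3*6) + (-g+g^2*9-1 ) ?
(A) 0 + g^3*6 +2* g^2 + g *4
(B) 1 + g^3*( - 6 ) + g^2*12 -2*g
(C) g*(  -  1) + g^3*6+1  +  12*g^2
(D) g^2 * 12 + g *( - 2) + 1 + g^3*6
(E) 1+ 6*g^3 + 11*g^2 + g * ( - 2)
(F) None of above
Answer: D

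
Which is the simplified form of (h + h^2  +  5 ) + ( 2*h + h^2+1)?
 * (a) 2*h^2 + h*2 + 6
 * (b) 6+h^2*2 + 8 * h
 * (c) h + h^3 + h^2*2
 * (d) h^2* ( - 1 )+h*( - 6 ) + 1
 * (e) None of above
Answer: e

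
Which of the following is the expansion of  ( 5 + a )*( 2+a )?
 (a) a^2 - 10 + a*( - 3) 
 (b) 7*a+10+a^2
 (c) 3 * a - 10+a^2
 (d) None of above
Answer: b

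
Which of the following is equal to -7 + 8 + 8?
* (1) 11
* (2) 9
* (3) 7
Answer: 2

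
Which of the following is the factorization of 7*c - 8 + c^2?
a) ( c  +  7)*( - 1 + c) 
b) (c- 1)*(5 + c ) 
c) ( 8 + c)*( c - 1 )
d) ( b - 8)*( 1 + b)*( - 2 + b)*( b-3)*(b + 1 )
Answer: c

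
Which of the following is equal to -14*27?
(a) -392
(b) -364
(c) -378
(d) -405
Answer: c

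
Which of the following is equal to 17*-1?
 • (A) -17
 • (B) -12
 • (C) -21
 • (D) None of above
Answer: A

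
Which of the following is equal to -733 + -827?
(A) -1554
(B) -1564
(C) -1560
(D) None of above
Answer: C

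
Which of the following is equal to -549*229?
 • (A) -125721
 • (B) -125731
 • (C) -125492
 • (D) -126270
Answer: A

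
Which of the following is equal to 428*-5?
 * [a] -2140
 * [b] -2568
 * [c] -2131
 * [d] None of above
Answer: a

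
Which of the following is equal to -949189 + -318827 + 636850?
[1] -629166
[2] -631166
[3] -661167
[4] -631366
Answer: 2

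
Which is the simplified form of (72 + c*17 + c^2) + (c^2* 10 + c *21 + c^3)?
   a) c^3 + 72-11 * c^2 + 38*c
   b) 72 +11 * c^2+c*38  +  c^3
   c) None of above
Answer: b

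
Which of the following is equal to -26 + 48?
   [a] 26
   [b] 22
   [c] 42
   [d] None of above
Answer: b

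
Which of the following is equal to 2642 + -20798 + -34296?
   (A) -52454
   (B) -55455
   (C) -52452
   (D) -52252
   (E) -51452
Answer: C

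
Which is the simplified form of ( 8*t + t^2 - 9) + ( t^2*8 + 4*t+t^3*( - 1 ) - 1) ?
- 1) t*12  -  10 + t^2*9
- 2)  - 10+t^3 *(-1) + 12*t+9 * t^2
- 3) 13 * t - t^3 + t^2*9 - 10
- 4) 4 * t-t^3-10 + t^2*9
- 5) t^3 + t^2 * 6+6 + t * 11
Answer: 2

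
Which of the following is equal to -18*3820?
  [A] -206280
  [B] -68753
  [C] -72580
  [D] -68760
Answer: D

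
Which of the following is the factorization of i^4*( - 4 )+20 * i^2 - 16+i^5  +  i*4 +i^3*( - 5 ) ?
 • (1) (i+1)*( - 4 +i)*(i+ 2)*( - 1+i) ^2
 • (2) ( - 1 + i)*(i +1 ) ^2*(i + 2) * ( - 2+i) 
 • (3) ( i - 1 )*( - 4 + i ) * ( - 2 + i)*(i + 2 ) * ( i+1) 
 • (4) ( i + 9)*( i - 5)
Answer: 3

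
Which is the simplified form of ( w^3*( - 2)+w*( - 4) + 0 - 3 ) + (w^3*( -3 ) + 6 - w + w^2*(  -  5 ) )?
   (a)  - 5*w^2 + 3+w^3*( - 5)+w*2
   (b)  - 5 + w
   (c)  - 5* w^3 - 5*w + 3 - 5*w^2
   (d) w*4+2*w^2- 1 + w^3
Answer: c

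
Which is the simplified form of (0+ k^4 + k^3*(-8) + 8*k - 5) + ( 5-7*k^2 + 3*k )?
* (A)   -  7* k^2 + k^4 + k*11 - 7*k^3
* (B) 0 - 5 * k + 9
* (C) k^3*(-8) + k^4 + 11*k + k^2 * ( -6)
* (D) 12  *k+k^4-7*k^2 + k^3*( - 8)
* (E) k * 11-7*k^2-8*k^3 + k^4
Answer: E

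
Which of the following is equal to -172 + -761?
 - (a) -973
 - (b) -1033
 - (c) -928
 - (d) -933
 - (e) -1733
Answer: d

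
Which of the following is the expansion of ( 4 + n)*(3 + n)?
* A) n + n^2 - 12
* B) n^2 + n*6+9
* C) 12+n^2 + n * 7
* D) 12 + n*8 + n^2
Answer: C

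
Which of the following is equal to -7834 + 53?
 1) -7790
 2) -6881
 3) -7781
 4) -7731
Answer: 3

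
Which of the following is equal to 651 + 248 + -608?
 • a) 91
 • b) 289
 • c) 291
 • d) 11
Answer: c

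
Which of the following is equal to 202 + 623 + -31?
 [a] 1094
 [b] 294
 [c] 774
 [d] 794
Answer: d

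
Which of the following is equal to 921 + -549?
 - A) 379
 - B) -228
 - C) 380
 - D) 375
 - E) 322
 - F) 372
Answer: F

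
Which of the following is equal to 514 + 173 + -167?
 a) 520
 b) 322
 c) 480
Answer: a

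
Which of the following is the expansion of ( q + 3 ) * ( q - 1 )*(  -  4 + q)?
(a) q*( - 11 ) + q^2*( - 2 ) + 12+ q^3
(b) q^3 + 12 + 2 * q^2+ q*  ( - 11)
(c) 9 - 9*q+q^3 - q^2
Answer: a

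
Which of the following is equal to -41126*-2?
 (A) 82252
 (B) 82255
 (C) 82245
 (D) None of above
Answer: A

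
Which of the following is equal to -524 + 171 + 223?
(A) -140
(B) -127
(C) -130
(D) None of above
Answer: C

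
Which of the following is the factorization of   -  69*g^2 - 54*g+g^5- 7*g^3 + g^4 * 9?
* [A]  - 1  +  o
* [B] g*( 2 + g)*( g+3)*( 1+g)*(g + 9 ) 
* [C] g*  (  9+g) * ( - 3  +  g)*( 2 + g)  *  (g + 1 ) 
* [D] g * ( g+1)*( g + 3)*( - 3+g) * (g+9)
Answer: C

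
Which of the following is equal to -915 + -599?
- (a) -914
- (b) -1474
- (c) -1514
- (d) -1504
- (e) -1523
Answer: c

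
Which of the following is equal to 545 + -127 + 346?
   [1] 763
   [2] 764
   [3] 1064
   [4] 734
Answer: 2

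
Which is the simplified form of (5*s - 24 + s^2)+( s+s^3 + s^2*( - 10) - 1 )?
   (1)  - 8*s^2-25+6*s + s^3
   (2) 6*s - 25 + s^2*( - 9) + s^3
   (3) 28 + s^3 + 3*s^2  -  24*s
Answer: 2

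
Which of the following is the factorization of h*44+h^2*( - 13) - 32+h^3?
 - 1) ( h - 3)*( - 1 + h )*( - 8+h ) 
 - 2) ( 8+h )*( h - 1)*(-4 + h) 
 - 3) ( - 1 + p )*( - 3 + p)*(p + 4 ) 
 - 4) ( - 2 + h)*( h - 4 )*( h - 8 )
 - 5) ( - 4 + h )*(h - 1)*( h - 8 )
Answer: 5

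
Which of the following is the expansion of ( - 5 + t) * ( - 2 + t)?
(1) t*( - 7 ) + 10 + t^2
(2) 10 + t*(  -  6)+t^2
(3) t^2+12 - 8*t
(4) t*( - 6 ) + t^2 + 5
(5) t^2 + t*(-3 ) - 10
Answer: 1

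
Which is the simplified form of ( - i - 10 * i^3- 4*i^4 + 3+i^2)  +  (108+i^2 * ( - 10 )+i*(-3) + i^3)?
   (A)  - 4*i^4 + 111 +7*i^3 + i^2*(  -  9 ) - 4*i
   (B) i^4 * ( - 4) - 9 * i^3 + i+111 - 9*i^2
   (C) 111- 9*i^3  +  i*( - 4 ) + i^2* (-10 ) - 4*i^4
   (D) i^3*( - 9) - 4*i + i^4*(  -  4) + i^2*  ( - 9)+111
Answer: D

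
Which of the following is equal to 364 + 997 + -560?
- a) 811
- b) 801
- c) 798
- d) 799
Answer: b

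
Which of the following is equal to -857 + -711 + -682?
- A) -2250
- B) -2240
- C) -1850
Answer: A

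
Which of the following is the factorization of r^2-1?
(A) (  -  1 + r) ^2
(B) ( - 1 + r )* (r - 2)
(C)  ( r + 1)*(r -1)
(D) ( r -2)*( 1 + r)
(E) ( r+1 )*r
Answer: C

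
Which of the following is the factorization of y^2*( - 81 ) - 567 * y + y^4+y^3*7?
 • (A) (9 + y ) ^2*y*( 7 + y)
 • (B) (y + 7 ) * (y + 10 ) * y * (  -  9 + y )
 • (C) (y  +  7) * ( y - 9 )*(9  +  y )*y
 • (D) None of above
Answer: C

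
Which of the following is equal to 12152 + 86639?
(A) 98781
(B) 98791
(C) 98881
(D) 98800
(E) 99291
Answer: B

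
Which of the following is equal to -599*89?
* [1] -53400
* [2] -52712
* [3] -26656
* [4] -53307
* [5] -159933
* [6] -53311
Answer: 6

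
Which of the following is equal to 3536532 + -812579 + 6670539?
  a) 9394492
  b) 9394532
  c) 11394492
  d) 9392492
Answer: a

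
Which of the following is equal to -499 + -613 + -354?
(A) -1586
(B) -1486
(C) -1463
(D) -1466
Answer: D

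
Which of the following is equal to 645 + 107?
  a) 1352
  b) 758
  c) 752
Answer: c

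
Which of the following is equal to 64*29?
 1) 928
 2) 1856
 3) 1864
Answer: 2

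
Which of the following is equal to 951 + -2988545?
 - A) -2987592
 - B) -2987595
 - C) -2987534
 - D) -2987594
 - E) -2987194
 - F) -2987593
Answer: D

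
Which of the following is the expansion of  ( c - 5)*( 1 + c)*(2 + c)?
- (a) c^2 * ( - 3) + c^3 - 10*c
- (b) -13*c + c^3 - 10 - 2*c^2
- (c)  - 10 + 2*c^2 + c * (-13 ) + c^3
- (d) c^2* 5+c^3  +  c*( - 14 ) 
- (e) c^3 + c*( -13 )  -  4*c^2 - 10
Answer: b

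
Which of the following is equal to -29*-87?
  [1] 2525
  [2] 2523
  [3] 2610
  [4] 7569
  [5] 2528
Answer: 2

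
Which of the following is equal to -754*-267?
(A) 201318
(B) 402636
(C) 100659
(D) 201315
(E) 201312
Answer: A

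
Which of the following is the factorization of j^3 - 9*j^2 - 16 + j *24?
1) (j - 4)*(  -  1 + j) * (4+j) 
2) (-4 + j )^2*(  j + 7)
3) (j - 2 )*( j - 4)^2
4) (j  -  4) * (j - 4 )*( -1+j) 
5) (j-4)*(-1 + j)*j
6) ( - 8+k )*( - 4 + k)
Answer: 4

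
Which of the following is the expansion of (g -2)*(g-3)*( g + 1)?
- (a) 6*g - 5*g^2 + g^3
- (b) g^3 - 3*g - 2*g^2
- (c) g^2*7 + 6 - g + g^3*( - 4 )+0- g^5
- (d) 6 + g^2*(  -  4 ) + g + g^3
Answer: d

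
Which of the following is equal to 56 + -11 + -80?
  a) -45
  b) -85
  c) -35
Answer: c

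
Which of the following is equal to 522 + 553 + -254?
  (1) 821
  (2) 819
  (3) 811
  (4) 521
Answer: 1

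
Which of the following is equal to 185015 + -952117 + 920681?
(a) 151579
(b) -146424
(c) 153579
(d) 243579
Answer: c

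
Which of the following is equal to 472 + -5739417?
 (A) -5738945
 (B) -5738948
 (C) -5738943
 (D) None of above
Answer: A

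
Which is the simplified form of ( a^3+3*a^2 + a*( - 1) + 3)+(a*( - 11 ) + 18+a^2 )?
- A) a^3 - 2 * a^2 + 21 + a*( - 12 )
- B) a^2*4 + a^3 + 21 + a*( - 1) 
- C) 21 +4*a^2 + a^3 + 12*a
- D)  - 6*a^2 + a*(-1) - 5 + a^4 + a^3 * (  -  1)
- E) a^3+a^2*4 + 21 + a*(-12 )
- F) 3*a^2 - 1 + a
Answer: E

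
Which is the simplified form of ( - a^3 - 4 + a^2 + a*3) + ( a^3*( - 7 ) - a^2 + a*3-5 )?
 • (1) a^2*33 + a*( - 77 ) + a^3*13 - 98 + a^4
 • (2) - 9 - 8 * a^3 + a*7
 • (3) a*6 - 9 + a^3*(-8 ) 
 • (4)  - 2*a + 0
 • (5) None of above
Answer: 3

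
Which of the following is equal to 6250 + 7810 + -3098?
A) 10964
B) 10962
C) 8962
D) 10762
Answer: B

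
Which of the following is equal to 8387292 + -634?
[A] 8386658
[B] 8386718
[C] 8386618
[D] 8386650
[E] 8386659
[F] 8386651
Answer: A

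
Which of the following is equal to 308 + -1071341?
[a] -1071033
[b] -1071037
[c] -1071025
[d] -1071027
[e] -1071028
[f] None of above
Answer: a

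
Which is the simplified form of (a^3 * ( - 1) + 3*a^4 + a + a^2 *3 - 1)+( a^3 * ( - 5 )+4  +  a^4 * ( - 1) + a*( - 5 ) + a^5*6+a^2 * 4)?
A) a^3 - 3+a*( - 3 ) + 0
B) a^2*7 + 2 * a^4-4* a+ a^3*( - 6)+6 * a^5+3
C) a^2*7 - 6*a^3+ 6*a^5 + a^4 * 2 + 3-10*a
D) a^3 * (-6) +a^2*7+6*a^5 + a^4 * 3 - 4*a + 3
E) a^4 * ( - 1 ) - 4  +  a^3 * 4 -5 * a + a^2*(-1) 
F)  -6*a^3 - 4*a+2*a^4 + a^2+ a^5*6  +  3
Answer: B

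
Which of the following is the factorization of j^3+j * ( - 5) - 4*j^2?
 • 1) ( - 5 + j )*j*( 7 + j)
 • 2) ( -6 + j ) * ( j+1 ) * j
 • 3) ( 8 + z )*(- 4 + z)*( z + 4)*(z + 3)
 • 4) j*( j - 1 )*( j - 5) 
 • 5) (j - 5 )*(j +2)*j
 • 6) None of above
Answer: 6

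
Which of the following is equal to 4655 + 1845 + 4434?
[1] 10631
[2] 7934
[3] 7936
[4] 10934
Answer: 4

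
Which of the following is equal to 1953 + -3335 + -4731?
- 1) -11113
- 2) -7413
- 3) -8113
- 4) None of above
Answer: 4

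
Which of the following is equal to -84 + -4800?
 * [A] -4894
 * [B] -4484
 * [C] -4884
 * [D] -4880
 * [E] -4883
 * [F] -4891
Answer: C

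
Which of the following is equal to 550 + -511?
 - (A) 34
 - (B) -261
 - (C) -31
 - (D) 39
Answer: D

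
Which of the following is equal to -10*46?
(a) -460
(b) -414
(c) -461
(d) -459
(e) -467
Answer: a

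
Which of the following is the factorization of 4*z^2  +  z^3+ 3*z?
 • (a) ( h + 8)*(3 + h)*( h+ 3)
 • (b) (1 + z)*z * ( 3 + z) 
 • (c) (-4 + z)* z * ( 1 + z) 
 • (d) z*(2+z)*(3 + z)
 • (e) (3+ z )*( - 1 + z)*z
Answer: b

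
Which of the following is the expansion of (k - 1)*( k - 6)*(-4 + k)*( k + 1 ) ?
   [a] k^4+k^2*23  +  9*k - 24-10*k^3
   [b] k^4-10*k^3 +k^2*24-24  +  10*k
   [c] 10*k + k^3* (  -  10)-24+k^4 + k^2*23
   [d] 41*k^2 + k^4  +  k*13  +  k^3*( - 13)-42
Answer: c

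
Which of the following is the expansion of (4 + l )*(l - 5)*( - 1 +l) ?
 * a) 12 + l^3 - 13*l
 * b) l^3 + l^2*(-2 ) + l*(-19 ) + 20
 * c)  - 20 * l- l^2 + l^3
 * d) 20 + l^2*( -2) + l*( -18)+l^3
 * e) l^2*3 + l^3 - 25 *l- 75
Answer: b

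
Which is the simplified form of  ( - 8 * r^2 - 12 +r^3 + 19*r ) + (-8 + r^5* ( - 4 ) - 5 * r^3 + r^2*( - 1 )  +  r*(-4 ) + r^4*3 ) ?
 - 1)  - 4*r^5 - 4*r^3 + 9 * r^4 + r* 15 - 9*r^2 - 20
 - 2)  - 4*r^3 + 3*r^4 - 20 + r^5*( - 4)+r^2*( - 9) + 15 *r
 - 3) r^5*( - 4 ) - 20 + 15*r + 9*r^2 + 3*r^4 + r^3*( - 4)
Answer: 2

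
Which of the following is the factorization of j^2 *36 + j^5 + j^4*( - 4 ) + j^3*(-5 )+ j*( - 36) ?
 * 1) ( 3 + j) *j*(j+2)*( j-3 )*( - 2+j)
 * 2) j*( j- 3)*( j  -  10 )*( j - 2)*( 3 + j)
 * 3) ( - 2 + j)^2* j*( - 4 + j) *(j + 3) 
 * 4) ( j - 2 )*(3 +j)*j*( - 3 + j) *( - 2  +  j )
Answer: 4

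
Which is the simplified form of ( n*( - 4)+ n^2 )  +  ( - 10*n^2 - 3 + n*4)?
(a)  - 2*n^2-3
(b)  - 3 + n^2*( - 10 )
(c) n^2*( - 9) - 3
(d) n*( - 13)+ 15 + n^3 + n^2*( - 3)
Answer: c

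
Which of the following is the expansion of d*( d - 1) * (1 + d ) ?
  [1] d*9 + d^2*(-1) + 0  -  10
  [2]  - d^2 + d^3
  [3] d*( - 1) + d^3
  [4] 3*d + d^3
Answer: 3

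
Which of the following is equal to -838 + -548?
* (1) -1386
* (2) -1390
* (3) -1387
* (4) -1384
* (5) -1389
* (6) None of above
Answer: 1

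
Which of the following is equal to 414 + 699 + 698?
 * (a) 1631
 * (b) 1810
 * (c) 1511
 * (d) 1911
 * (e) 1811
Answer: e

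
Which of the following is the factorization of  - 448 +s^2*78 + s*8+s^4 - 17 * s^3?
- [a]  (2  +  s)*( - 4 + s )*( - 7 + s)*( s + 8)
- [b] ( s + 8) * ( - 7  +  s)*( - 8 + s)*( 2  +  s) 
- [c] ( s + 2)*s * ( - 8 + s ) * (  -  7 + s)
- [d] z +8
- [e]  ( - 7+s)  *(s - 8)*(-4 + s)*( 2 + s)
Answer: e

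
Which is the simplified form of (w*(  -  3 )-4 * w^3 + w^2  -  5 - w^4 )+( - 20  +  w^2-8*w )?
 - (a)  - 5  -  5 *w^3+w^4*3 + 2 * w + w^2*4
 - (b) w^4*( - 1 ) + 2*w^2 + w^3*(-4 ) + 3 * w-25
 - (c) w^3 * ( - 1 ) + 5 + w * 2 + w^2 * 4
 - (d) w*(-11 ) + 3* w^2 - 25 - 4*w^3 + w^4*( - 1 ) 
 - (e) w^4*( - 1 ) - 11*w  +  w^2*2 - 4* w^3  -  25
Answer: e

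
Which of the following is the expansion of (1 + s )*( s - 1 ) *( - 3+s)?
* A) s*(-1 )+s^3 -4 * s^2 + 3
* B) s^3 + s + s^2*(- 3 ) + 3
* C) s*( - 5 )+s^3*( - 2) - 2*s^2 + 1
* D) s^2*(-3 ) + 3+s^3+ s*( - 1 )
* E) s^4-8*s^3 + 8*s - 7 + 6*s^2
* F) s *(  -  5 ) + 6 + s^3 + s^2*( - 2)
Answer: D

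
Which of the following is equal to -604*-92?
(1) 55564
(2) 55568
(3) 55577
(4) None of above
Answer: 2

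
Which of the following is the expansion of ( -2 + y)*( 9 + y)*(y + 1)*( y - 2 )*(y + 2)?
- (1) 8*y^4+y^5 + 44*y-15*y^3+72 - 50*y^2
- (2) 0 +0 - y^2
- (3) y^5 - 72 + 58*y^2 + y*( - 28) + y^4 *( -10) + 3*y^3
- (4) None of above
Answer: 1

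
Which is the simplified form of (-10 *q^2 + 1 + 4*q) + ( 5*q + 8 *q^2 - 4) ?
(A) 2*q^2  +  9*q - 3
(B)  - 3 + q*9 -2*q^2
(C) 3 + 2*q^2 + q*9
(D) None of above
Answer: B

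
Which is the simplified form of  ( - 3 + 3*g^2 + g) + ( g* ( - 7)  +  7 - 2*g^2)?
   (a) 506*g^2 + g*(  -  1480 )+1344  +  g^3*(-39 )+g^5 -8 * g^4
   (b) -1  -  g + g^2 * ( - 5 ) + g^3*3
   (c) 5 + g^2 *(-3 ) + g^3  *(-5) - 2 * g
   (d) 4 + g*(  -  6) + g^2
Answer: d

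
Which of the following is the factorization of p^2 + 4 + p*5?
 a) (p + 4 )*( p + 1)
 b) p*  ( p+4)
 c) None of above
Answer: a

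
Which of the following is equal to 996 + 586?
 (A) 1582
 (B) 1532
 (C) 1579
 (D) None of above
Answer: A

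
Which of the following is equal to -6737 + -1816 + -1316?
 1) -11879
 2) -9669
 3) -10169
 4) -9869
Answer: 4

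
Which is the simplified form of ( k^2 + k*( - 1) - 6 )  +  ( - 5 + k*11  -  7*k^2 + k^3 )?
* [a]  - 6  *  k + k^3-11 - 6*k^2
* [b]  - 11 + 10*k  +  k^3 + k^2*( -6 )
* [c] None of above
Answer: b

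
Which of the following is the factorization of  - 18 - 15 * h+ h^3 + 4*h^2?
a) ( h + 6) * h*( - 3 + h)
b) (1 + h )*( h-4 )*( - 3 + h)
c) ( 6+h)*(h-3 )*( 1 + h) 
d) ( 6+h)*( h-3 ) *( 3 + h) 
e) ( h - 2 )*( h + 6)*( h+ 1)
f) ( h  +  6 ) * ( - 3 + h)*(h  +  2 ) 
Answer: c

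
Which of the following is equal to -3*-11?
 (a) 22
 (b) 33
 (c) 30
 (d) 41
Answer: b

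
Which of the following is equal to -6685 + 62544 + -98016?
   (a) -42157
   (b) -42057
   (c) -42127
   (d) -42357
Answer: a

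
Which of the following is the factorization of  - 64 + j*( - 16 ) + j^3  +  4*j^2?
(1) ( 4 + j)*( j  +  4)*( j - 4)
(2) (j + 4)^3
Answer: 1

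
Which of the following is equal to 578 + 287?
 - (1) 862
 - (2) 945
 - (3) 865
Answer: 3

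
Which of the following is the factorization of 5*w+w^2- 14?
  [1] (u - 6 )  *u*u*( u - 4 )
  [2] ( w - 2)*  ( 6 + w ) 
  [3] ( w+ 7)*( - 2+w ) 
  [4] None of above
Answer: 3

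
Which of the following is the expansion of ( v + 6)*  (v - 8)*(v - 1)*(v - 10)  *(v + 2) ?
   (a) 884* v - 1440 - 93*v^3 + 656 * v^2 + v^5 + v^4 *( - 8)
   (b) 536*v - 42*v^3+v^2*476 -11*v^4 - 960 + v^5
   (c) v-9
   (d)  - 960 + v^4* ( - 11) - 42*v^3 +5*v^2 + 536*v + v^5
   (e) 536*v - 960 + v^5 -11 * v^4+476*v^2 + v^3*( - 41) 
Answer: b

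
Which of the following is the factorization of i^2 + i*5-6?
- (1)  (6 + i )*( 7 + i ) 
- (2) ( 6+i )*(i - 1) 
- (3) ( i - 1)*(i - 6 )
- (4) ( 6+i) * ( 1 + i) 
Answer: 2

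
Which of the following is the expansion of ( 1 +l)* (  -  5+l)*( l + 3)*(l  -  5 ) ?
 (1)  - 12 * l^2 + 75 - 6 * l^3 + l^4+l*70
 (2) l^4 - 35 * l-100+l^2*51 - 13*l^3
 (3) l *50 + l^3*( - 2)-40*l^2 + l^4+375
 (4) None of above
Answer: 1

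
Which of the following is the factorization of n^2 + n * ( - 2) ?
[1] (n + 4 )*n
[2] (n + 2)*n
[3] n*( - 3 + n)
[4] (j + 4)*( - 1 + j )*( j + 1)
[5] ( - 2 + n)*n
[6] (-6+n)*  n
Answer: 5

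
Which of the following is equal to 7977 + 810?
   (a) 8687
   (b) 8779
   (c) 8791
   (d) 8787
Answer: d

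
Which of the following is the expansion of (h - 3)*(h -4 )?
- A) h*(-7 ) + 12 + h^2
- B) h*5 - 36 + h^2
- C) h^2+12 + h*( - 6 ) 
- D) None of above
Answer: A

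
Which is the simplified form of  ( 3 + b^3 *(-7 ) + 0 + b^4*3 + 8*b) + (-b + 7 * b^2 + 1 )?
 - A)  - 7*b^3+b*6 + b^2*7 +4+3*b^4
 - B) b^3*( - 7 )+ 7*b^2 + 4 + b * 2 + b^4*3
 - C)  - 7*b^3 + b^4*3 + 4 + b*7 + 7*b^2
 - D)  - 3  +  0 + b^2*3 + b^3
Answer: C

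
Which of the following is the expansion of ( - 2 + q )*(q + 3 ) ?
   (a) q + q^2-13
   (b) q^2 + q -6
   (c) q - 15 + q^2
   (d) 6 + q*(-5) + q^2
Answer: b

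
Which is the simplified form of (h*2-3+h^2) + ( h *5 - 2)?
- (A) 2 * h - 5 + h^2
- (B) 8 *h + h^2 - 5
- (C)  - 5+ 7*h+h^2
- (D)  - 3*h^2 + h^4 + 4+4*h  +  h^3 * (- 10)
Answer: C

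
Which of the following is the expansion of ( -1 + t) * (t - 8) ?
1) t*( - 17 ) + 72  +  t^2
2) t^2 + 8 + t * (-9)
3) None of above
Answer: 2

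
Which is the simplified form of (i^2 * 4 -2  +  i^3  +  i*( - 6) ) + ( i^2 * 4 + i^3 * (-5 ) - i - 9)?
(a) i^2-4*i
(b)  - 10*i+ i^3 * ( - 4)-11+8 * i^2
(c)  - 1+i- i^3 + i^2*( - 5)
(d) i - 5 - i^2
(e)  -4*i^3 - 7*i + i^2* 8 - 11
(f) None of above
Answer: e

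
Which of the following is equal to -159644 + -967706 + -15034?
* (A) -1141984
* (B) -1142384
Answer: B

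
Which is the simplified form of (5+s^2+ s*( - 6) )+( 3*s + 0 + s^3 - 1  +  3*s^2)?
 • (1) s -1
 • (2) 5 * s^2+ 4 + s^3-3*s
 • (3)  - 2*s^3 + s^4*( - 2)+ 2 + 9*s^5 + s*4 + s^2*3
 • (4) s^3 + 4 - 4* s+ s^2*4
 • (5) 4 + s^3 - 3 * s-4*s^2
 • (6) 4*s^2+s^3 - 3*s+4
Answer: 6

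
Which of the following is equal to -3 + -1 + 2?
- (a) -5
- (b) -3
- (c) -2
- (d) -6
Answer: c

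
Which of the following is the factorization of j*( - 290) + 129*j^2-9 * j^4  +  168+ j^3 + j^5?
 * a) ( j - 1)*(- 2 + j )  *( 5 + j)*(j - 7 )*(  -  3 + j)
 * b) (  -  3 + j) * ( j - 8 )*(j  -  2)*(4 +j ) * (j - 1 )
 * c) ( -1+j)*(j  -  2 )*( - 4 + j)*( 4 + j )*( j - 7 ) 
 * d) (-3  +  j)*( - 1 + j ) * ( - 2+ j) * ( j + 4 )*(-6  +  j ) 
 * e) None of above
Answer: e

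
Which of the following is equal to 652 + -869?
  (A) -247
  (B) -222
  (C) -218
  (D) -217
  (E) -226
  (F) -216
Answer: D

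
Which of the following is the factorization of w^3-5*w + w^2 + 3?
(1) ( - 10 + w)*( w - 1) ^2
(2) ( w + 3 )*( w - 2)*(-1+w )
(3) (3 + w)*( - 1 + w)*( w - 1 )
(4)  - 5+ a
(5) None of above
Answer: 3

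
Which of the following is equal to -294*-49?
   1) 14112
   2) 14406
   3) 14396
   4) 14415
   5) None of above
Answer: 2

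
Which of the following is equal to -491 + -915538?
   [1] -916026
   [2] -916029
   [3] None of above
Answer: 2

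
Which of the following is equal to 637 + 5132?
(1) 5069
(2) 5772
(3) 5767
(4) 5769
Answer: 4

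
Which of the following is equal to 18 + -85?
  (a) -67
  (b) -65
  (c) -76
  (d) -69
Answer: a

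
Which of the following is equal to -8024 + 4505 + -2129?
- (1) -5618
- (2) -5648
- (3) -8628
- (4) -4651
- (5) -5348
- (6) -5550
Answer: 2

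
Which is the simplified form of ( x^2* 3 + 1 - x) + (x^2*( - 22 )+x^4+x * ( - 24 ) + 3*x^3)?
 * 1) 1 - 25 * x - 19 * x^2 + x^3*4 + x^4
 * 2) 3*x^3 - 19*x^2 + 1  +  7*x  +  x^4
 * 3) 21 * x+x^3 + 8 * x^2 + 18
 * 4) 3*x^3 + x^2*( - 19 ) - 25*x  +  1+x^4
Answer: 4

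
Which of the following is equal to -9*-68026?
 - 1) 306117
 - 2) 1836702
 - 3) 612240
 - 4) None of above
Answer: 4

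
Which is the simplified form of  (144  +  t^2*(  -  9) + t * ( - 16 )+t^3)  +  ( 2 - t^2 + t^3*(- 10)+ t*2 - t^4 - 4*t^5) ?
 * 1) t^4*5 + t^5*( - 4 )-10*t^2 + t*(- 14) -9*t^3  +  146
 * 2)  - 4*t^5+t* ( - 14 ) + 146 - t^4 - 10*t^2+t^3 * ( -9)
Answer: 2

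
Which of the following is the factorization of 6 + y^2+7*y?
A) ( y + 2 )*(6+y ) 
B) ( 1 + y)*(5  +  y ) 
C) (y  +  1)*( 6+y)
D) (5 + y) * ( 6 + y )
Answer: C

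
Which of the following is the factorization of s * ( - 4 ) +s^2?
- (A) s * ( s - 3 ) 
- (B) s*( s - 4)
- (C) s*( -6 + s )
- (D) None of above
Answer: B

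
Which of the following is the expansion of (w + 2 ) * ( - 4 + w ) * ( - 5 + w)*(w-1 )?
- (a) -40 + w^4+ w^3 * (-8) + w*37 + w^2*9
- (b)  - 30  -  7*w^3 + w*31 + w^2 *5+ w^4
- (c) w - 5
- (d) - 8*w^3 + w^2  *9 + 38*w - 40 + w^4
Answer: d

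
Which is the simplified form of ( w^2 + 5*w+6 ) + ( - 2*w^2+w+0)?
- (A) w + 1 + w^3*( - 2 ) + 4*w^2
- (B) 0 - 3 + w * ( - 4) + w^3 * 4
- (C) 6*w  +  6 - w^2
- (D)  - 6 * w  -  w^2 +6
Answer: C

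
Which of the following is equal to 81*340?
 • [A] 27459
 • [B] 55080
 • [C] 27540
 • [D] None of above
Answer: C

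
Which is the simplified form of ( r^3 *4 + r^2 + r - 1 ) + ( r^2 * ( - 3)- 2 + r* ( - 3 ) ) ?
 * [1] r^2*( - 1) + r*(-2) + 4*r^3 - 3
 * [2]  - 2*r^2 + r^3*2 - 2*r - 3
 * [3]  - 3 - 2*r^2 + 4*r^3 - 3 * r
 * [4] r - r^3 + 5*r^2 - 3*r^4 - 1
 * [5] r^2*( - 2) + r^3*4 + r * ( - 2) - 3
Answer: 5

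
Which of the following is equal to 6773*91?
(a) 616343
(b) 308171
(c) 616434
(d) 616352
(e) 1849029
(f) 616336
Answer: a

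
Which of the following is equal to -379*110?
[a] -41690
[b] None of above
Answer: a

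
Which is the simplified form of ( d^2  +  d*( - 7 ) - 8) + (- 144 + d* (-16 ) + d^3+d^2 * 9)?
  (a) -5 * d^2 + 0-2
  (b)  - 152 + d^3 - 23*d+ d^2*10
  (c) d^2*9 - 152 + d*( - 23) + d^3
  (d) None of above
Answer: b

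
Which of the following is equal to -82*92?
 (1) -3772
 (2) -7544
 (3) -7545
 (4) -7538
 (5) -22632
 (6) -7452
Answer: 2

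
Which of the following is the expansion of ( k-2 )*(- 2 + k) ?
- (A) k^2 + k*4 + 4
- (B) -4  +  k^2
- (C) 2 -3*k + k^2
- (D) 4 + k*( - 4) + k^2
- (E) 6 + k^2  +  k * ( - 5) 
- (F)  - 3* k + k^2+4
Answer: D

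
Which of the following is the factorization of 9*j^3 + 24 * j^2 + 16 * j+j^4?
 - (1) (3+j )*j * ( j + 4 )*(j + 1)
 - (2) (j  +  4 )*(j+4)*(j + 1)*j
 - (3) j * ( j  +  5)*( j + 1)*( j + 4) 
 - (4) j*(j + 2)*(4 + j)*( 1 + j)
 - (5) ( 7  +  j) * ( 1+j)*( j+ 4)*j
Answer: 2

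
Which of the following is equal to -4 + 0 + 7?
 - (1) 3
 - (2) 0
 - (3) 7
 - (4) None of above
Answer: 1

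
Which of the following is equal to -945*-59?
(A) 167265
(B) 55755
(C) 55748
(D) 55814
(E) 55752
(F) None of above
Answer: B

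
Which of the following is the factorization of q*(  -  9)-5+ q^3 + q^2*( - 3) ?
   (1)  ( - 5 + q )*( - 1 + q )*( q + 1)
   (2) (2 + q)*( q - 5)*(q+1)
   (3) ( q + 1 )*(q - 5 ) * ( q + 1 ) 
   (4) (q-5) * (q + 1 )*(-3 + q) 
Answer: 3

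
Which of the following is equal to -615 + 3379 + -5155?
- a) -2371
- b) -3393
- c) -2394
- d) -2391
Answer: d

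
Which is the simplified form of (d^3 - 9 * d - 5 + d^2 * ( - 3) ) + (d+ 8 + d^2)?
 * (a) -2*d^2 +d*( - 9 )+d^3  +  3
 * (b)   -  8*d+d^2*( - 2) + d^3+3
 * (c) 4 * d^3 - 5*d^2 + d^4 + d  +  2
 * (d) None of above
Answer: b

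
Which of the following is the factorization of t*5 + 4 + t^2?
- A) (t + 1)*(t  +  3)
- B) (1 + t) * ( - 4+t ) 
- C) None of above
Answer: C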